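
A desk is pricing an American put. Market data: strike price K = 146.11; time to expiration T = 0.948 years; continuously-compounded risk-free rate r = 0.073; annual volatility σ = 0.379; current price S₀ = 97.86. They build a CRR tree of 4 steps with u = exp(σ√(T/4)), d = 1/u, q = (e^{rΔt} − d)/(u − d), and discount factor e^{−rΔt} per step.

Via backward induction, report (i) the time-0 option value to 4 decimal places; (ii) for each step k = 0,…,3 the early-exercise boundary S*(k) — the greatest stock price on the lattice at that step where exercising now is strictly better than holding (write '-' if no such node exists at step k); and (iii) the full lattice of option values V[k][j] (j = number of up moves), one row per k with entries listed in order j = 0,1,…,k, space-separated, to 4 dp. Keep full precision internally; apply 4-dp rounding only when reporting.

price = 48.2500
boundary = 97.8600 81.3720 97.8600 117.6889
tree:
48.2500
64.7380 31.0700
78.4481 48.2500 15.0427
89.8482 64.7380 28.4211 2.2433
99.3275 78.4481 48.2500 4.5742 0.0000

Δt=0.23700, u=1.20263, d=0.83151, q=0.50103, disc=e^(-rΔt)=0.98285
k=4 terminal: V=max(K-S,0) → 99.3275 78.4481 48.2500 4.5742 0.0000
k=3: j=0 S=56.2618 intr=89.8482 cont=87.3421 V=89.8482[EX]; j=1 S=81.3720 intr=64.7380 cont=62.2319 V=64.7380[EX]; j=2 S=117.6889 intr=28.4211 cont=25.9149 V=28.4211[EX]; j=3 S=170.2145 intr=0.0000 cont=2.2433 V=2.2433[hold]  S*(3)=117.6889
k=2: j=0 S=67.6619 intr=78.4481 cont=75.9420 V=78.4481[EX]; j=1 S=97.8600 intr=48.2500 cont=45.7439 V=48.2500[EX]; j=2 S=141.5358 intr=4.5742 cont=15.0427 V=15.0427[hold]  S*(2)=97.8600
k=1: j=0 S=81.3720 intr=64.7380 cont=62.2319 V=64.7380[EX]; j=1 S=117.6889 intr=28.4211 cont=31.0700 V=31.0700[hold]  S*(1)=81.3720
k=0: j=0 S=97.8600 intr=48.2500 cont=47.0483 V=48.2500[EX]  S*(0)=97.8600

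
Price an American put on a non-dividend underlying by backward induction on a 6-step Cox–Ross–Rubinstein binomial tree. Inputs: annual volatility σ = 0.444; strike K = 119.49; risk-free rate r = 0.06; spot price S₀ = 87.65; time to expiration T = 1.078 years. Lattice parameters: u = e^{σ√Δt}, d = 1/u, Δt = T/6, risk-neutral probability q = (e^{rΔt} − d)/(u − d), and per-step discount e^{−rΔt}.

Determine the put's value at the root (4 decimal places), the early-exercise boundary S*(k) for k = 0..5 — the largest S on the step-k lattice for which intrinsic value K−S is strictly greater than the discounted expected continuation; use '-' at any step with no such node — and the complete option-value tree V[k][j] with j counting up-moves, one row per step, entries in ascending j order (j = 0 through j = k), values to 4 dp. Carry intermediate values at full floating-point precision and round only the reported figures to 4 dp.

Δt=0.17967  u=1.20707  d=0.82845  q=0.48171  discount=0.98928
step 6 (expiry): payoffs max(K−S,0) = 91.1533 78.2026 59.3332 31.8400 0.0000 0.0000 0.0000
step 5: (k=5,j=0): S=34.2045, (K−S)⁺=85.2855, hold=84.0043 ⇒ V=85.2855 exercise | (k=5,j=1): S=49.8369, (K−S)⁺=69.6531, hold=68.3719 ⇒ V=69.6531 exercise | (k=5,j=2): S=72.6136, (K−S)⁺=46.8764, hold=45.5952 ⇒ V=46.8764 exercise | (k=5,j=3): S=105.8000, (K−S)⁺=13.6900, hold=16.3253 ⇒ V=16.3253 continue | (k=5,j=4): S=154.1533, (K−S)⁺=0.0000, hold=0.0000 ⇒ V=0.0000 continue | (k=5,j=5): S=224.6055, (K−S)⁺=0.0000, hold=0.0000 ⇒ V=0.0000 continue  boundary S*=72.6136
step 4: (k=4,j=0): S=41.2874, (K−S)⁺=78.2026, hold=76.9214 ⇒ V=78.2026 exercise | (k=4,j=1): S=60.1568, (K−S)⁺=59.3332, hold=58.0520 ⇒ V=59.3332 exercise | (k=4,j=2): S=87.6500, (K−S)⁺=31.8400, hold=31.8146 ⇒ V=31.8400 exercise | (k=4,j=3): S=127.7083, (K−S)⁺=0.0000, hold=8.3704 ⇒ V=8.3704 continue | (k=4,j=4): S=186.0744, (K−S)⁺=0.0000, hold=0.0000 ⇒ V=0.0000 continue  boundary S*=87.6500
step 3: (k=3,j=0): S=49.8369, (K−S)⁺=69.6531, hold=68.3719 ⇒ V=69.6531 exercise | (k=3,j=1): S=72.6136, (K−S)⁺=46.8764, hold=45.5952 ⇒ V=46.8764 exercise | (k=3,j=2): S=105.8000, (K−S)⁺=13.6900, hold=20.3142 ⇒ V=20.3142 continue | (k=3,j=3): S=154.1533, (K−S)⁺=0.0000, hold=4.2918 ⇒ V=4.2918 continue  boundary S*=72.6136
step 2: (k=2,j=0): S=60.1568, (K−S)⁺=59.3332, hold=58.0520 ⇒ V=59.3332 exercise | (k=2,j=1): S=87.6500, (K−S)⁺=31.8400, hold=33.7156 ⇒ V=33.7156 continue | (k=2,j=2): S=127.7083, (K−S)⁺=0.0000, hold=12.4609 ⇒ V=12.4609 continue  boundary S*=60.1568
step 1: (k=1,j=0): S=72.6136, (K−S)⁺=46.8764, hold=46.4890 ⇒ V=46.8764 exercise | (k=1,j=1): S=105.8000, (K−S)⁺=13.6900, hold=23.2252 ⇒ V=23.2252 continue  boundary S*=72.6136
step 0: (k=0,j=0): S=87.6500, (K−S)⁺=31.8400, hold=35.1028 ⇒ V=35.1028 continue  boundary S*=-

price = 35.1028
boundary = - 72.6136 60.1568 72.6136 87.6500 72.6136
tree:
35.1028
46.8764 23.2252
59.3332 33.7156 12.4609
69.6531 46.8764 20.3142 4.2918
78.2026 59.3332 31.8400 8.3704 0.0000
85.2855 69.6531 46.8764 16.3253 0.0000 0.0000
91.1533 78.2026 59.3332 31.8400 0.0000 0.0000 0.0000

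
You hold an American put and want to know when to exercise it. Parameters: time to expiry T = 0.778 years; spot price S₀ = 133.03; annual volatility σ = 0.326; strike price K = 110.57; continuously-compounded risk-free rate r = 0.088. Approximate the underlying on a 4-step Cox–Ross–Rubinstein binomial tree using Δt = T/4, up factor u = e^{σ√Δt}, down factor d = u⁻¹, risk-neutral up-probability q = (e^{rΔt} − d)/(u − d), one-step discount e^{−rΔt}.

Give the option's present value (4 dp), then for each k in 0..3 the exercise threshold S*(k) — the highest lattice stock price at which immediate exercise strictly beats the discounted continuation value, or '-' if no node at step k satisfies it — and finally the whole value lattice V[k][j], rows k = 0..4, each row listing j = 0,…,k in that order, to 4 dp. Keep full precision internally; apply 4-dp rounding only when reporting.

price = 4.1824
boundary = - - - 86.4232
tree:
4.1824
7.7209 1.1052
13.8993 2.3617 0.0000
24.1468 5.0466 0.0000 0.0000
35.7203 10.7839 0.0000 0.0000 0.0000

params: Δt=0.19450 u=1.15462 d=0.86608 q=0.52395 e^(-rΔt)=0.98303
t_4 payoffs: 35.7203 10.7839 0.0000 0.0000 0.0000
t_3: node(3,0) S=86.4232 payoff=24.1468 vs cont=22.2704 → 24.1468 [stop]  node(3,1) S=115.2152 payoff=0.0000 vs cont=5.0466 → 5.0466 [wait]  node(3,2) S=153.5994 payoff=0.0000 vs cont=0.0000 → 0.0000 [wait]  node(3,3) S=204.7713 payoff=0.0000 vs cont=0.0000 → 0.0000 [wait]  ⇒ S*(3)=86.4232
t_2: node(2,0) S=99.7861 payoff=10.7839 vs cont=13.8993 → 13.8993 [wait]  node(2,1) S=133.0300 payoff=0.0000 vs cont=2.3617 → 2.3617 [wait]  node(2,2) S=177.3492 payoff=0.0000 vs cont=0.0000 → 0.0000 [wait]  ⇒ S*(2)=-
t_1: node(1,0) S=115.2152 payoff=0.0000 vs cont=7.7209 → 7.7209 [wait]  node(1,1) S=153.5994 payoff=0.0000 vs cont=1.1052 → 1.1052 [wait]  ⇒ S*(1)=-
t_0: node(0,0) S=133.0300 payoff=0.0000 vs cont=4.1824 → 4.1824 [wait]  ⇒ S*(0)=-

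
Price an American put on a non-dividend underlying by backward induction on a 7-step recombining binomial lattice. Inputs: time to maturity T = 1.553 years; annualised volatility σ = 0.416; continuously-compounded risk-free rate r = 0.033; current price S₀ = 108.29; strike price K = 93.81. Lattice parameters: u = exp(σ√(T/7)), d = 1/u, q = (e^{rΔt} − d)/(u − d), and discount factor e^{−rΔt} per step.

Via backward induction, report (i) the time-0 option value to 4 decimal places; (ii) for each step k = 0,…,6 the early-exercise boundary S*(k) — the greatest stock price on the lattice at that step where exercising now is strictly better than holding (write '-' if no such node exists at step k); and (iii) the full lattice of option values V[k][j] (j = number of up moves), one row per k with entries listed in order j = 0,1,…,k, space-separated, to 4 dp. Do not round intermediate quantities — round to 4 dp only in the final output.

Δt=0.22186  u=1.21646  d=0.82206  q=0.46980  discount=0.99271
step 7 (expiry): payoffs max(K−S,0) = 66.3368 53.1560 33.6515 4.7892 0.0000 0.0000 0.0000 0.0000
step 6: (k=6,j=0): S=33.4200, (K−S)⁺=60.3900, hold=59.7057 ⇒ V=60.3900 exercise | (k=6,j=1): S=49.4539, (K−S)⁺=44.3561, hold=43.6718 ⇒ V=44.3561 exercise | (k=6,j=2): S=73.1803, (K−S)⁺=20.6297, hold=19.9454 ⇒ V=20.6297 exercise | (k=6,j=3): S=108.2900, (K−S)⁺=0.0000, hold=2.5207 ⇒ V=2.5207 continue | (k=6,j=4): S=160.2442, (K−S)⁺=0.0000, hold=0.0000 ⇒ V=0.0000 continue | (k=6,j=5): S=237.1245, (K−S)⁺=0.0000, hold=0.0000 ⇒ V=0.0000 continue | (k=6,j=6): S=350.8896, (K−S)⁺=0.0000, hold=0.0000 ⇒ V=0.0000 continue  boundary S*=73.1803
step 5: (k=5,j=0): S=40.6540, (K−S)⁺=53.1560, hold=52.4717 ⇒ V=53.1560 exercise | (k=5,j=1): S=60.1585, (K−S)⁺=33.6515, hold=32.9672 ⇒ V=33.6515 exercise | (k=5,j=2): S=89.0208, (K−S)⁺=4.7892, hold=12.0336 ⇒ V=12.0336 continue | (k=5,j=3): S=131.7302, (K−S)⁺=0.0000, hold=1.3267 ⇒ V=1.3267 continue | (k=5,j=4): S=194.9303, (K−S)⁺=0.0000, hold=0.0000 ⇒ V=0.0000 continue | (k=5,j=5): S=288.4519, (K−S)⁺=0.0000, hold=0.0000 ⇒ V=0.0000 continue  boundary S*=60.1585
step 4: (k=4,j=0): S=49.4539, (K−S)⁺=44.3561, hold=43.6718 ⇒ V=44.3561 exercise | (k=4,j=1): S=73.1803, (K−S)⁺=20.6297, hold=23.3240 ⇒ V=23.3240 continue | (k=4,j=2): S=108.2900, (K−S)⁺=0.0000, hold=6.9524 ⇒ V=6.9524 continue | (k=4,j=3): S=160.2442, (K−S)⁺=0.0000, hold=0.6983 ⇒ V=0.6983 continue | (k=4,j=4): S=237.1245, (K−S)⁺=0.0000, hold=0.0000 ⇒ V=0.0000 continue  boundary S*=49.4539
step 3: (k=3,j=0): S=60.1585, (K−S)⁺=33.6515, hold=34.2237 ⇒ V=34.2237 continue | (k=3,j=1): S=89.0208, (K−S)⁺=4.7892, hold=15.5186 ⇒ V=15.5186 continue | (k=3,j=2): S=131.7302, (K−S)⁺=0.0000, hold=3.9849 ⇒ V=3.9849 continue | (k=3,j=3): S=194.9303, (K−S)⁺=0.0000, hold=0.3675 ⇒ V=0.3675 continue  boundary S*=-
step 2: (k=2,j=0): S=73.1803, (K−S)⁺=20.6297, hold=25.2505 ⇒ V=25.2505 continue | (k=2,j=1): S=108.2900, (K−S)⁺=0.0000, hold=10.0264 ⇒ V=10.0264 continue | (k=2,j=2): S=160.2442, (K−S)⁺=0.0000, hold=2.2688 ⇒ V=2.2688 continue  boundary S*=-
step 1: (k=1,j=0): S=89.0208, (K−S)⁺=4.7892, hold=17.9661 ⇒ V=17.9661 continue | (k=1,j=1): S=131.7302, (K−S)⁺=0.0000, hold=6.3353 ⇒ V=6.3353 continue  boundary S*=-
step 0: (k=0,j=0): S=108.2900, (K−S)⁺=0.0000, hold=12.4108 ⇒ V=12.4108 continue  boundary S*=-

price = 12.4108
boundary = - - - - 49.4539 60.1585 73.1803
tree:
12.4108
17.9661 6.3353
25.2505 10.0264 2.2688
34.2237 15.5186 3.9849 0.3675
44.3561 23.3240 6.9524 0.6983 0.0000
53.1560 33.6515 12.0336 1.3267 0.0000 0.0000
60.3900 44.3561 20.6297 2.5207 0.0000 0.0000 0.0000
66.3368 53.1560 33.6515 4.7892 0.0000 0.0000 0.0000 0.0000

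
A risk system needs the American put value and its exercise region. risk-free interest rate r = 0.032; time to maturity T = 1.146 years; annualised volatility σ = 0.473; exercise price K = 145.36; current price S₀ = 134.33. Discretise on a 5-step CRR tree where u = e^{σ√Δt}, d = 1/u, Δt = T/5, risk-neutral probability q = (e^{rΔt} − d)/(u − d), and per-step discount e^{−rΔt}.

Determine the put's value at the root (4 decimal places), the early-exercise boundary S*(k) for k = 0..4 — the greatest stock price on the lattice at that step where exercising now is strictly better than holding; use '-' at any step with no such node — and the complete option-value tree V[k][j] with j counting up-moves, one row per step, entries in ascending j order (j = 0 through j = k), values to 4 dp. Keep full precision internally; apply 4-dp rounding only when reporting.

params: Δt=0.22920 u=1.25414 d=0.79736 q=0.45974 e^(-rΔt)=0.99269
t_5 payoffs: 102.0640 77.2615 38.2505 0.0000 0.0000 0.0000
t_4: node(4,0) S=54.2991 payoff=91.0609 vs cont=89.9987 → 91.0609 [stop]  node(4,1) S=85.4049 payoff=59.9551 vs cont=58.8929 → 59.9551 [stop]  node(4,2) S=134.3300 payoff=11.0300 vs cont=20.5140 → 20.5140 [wait]  node(4,3) S=211.2824 payoff=0.0000 vs cont=0.0000 → 0.0000 [wait]  node(4,4) S=332.3177 payoff=0.0000 vs cont=0.0000 → 0.0000 [wait]  ⇒ S*(4)=85.4049
t_3: node(3,0) S=68.0985 payoff=77.2615 vs cont=76.1992 → 77.2615 [stop]  node(3,1) S=107.1095 payoff=38.2505 vs cont=41.5167 → 41.5167 [wait]  node(3,2) S=168.4683 payoff=0.0000 vs cont=11.0018 → 11.0018 [wait]  node(3,3) S=264.9771 payoff=0.0000 vs cont=0.0000 → 0.0000 [wait]  ⇒ S*(3)=68.0985
t_2: node(2,0) S=85.4049 payoff=59.9551 vs cont=60.3835 → 60.3835 [wait]  node(2,1) S=134.3300 payoff=11.0300 vs cont=27.2868 → 27.2868 [wait]  node(2,2) S=211.2824 payoff=0.0000 vs cont=5.9004 → 5.9004 [wait]  ⇒ S*(2)=-
t_1: node(1,0) S=107.1095 payoff=38.2505 vs cont=44.8374 → 44.8374 [wait]  node(1,1) S=168.4683 payoff=0.0000 vs cont=17.3269 → 17.3269 [wait]  ⇒ S*(1)=-
t_0: node(0,0) S=134.3300 payoff=11.0300 vs cont=31.9544 → 31.9544 [wait]  ⇒ S*(0)=-

price = 31.9544
boundary = - - - 68.0985 85.4049
tree:
31.9544
44.8374 17.3269
60.3835 27.2868 5.9004
77.2615 41.5167 11.0018 0.0000
91.0609 59.9551 20.5140 0.0000 0.0000
102.0640 77.2615 38.2505 0.0000 0.0000 0.0000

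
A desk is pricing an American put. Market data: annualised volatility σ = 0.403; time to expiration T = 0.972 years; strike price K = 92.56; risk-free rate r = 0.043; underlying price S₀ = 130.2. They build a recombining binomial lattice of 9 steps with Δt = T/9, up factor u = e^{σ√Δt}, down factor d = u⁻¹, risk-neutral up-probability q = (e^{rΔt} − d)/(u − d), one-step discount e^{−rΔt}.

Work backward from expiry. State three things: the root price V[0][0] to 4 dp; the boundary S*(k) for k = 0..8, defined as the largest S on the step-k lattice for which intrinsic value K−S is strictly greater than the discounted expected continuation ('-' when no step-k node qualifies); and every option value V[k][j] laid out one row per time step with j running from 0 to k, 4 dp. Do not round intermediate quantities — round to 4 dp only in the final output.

price = 3.9557
boundary = - - - - - - 58.8173 67.1464 76.6550
tree:
3.9557
6.0600 1.7545
9.0884 2.8955 0.5572
13.2909 4.7036 0.9992 0.0922
18.8573 7.4951 1.7783 0.1797 0.0000
25.7921 11.6589 3.1363 0.3502 0.0000 0.0000
33.7427 17.5793 5.4706 0.6824 0.0000 0.0000 0.0000
41.0386 25.4136 9.4113 1.3298 0.0000 0.0000 0.0000 0.0000
47.4295 33.7427 15.9050 2.5914 0.0000 0.0000 0.0000 0.0000 0.0000
53.0277 41.0386 25.4136 5.0499 0.0000 0.0000 0.0000 0.0000 0.0000 0.0000

Δt=0.10800, u=1.14161, d=0.87596, q=0.48446, disc=e^(-rΔt)=0.99537
k=9 terminal: V=max(K-S,0) → 53.0277 41.0386 25.4136 5.0499 0.0000 0.0000 0.0000 0.0000 0.0000 0.0000
k=8: j=0 S=45.1305 intr=47.4295 cont=47.0007 V=47.4295[EX]; j=1 S=58.8173 intr=33.7427 cont=33.3139 V=33.7427[EX]; j=2 S=76.6550 intr=15.9050 cont=15.4762 V=15.9050[EX]; j=3 S=99.9023 intr=0.0000 cont=2.5914 V=2.5914[hold]; j=4 S=130.2000 intr=0.0000 cont=0.0000 V=0.0000[hold]; j=5 S=169.6861 intr=0.0000 cont=0.0000 V=0.0000[hold]; j=6 S=221.1473 intr=0.0000 cont=0.0000 V=0.0000[hold]; j=7 S=288.2153 intr=0.0000 cont=0.0000 V=0.0000[hold]; j=8 S=375.6231 intr=0.0000 cont=0.0000 V=0.0000[hold]  S*(8)=76.6550
k=7: j=0 S=51.5214 intr=41.0386 cont=40.6098 V=41.0386[EX]; j=1 S=67.1464 intr=25.4136 cont=24.9848 V=25.4136[EX]; j=2 S=87.5101 intr=5.0499 cont=9.4113 V=9.4113[hold]; j=3 S=114.0495 intr=0.0000 cont=1.3298 V=1.3298[hold]; j=4 S=148.6376 intr=0.0000 cont=0.0000 V=0.0000[hold]; j=5 S=193.7153 intr=0.0000 cont=0.0000 V=0.0000[hold]; j=6 S=252.4639 intr=0.0000 cont=0.0000 V=0.0000[hold]; j=7 S=329.0293 intr=0.0000 cont=0.0000 V=0.0000[hold]  S*(7)=67.1464
k=6: j=0 S=58.8173 intr=33.7427 cont=33.3139 V=33.7427[EX]; j=1 S=76.6550 intr=15.9050 cont=17.5793 V=17.5793[hold]; j=2 S=99.9023 intr=0.0000 cont=5.4706 V=5.4706[hold]; j=3 S=130.2000 intr=0.0000 cont=0.6824 V=0.6824[hold]; j=4 S=169.6861 intr=0.0000 cont=0.0000 V=0.0000[hold]; j=5 S=221.1473 intr=0.0000 cont=0.0000 V=0.0000[hold]; j=6 S=288.2153 intr=0.0000 cont=0.0000 V=0.0000[hold]  S*(6)=58.8173
k=5: j=0 S=67.1464 intr=25.4136 cont=25.7921 V=25.7921[hold]; j=1 S=87.5101 intr=5.0499 cont=11.6589 V=11.6589[hold]; j=2 S=114.0495 intr=0.0000 cont=3.1363 V=3.1363[hold]; j=3 S=148.6376 intr=0.0000 cont=0.3502 V=0.3502[hold]; j=4 S=193.7153 intr=0.0000 cont=0.0000 V=0.0000[hold]; j=5 S=252.4639 intr=0.0000 cont=0.0000 V=0.0000[hold]  S*(5)=-
k=4: j=0 S=76.6550 intr=15.9050 cont=18.8573 V=18.8573[hold]; j=1 S=99.9023 intr=0.0000 cont=7.4951 V=7.4951[hold]; j=2 S=130.2000 intr=0.0000 cont=1.7783 V=1.7783[hold]; j=3 S=169.6861 intr=0.0000 cont=0.1797 V=0.1797[hold]; j=4 S=221.1473 intr=0.0000 cont=0.0000 V=0.0000[hold]  S*(4)=-
k=3: j=0 S=87.5101 intr=5.0499 cont=13.2909 V=13.2909[hold]; j=1 S=114.0495 intr=0.0000 cont=4.7036 V=4.7036[hold]; j=2 S=148.6376 intr=0.0000 cont=0.9992 V=0.9992[hold]; j=3 S=193.7153 intr=0.0000 cont=0.0922 V=0.0922[hold]  S*(3)=-
k=2: j=0 S=99.9023 intr=0.0000 cont=9.0884 V=9.0884[hold]; j=1 S=130.2000 intr=0.0000 cont=2.8955 V=2.8955[hold]; j=2 S=169.6861 intr=0.0000 cont=0.5572 V=0.5572[hold]  S*(2)=-
k=1: j=0 S=114.0495 intr=0.0000 cont=6.0600 V=6.0600[hold]; j=1 S=148.6376 intr=0.0000 cont=1.7545 V=1.7545[hold]  S*(1)=-
k=0: j=0 S=130.2000 intr=0.0000 cont=3.9557 V=3.9557[hold]  S*(0)=-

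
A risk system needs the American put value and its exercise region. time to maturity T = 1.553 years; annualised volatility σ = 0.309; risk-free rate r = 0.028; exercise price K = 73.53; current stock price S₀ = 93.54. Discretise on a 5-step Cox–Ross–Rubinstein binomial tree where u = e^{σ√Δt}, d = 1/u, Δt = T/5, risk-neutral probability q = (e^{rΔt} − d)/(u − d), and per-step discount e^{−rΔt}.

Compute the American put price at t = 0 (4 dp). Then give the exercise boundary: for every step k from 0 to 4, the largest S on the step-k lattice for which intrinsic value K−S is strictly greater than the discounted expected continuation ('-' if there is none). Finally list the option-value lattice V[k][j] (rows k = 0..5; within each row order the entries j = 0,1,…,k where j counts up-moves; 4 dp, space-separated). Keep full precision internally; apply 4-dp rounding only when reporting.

Δt=0.31060  u=1.18793  d=0.84180  q=0.48229  discount=0.99134
step 5 (expiry): payoffs max(K−S,0) = 33.9890 17.7309 0.0000 0.0000 0.0000 0.0000
step 4: (k=4,j=0): S=46.9718, (K−S)⁺=26.5582, hold=25.9215 ⇒ V=26.5582 exercise | (k=4,j=1): S=66.2853, (K−S)⁺=7.2447, hold=9.1000 ⇒ V=9.1000 continue | (k=4,j=2): S=93.5400, (K−S)⁺=0.0000, hold=0.0000 ⇒ V=0.0000 continue | (k=4,j=3): S=132.0010, (K−S)⁺=0.0000, hold=0.0000 ⇒ V=0.0000 continue | (k=4,j=4): S=186.2762, (K−S)⁺=0.0000, hold=0.0000 ⇒ V=0.0000 continue  boundary S*=46.9718
step 3: (k=3,j=0): S=55.7991, (K−S)⁺=17.7309, hold=17.9812 ⇒ V=17.9812 continue | (k=3,j=1): S=78.7422, (K−S)⁺=0.0000, hold=4.6704 ⇒ V=4.6704 continue | (k=3,j=2): S=111.1188, (K−S)⁺=0.0000, hold=0.0000 ⇒ V=0.0000 continue | (k=3,j=3): S=156.8077, (K−S)⁺=0.0000, hold=0.0000 ⇒ V=0.0000 continue  boundary S*=-
step 2: (k=2,j=0): S=66.2853, (K−S)⁺=7.2447, hold=11.4614 ⇒ V=11.4614 continue | (k=2,j=1): S=93.5400, (K−S)⁺=0.0000, hold=2.3970 ⇒ V=2.3970 continue | (k=2,j=2): S=132.0010, (K−S)⁺=0.0000, hold=0.0000 ⇒ V=0.0000 continue  boundary S*=-
step 1: (k=1,j=0): S=78.7422, (K−S)⁺=0.0000, hold=7.0283 ⇒ V=7.0283 continue | (k=1,j=1): S=111.1188, (K−S)⁺=0.0000, hold=1.2302 ⇒ V=1.2302 continue  boundary S*=-
step 0: (k=0,j=0): S=93.5400, (K−S)⁺=0.0000, hold=4.1953 ⇒ V=4.1953 continue  boundary S*=-

price = 4.1953
boundary = - - - - 46.9718
tree:
4.1953
7.0283 1.2302
11.4614 2.3970 0.0000
17.9812 4.6704 0.0000 0.0000
26.5582 9.1000 0.0000 0.0000 0.0000
33.9890 17.7309 0.0000 0.0000 0.0000 0.0000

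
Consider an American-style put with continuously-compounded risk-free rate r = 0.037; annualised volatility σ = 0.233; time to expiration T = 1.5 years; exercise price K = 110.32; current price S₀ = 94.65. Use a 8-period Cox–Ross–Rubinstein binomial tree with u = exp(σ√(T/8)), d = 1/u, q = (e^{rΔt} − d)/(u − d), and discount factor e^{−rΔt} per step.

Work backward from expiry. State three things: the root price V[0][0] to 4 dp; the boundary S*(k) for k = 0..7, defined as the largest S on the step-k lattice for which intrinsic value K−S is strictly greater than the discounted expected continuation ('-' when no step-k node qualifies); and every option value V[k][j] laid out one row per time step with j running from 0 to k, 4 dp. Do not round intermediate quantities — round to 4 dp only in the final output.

price = 18.3387
boundary = - - 77.3547 85.5665 77.3547 85.5665 77.3547 85.5665
tree:
18.3387
25.0054 12.1646
32.9653 17.6763 7.0193
40.3889 24.7535 11.0976 3.1850
47.1002 32.9653 16.9413 5.6177 0.8841
53.1673 40.3889 24.7535 9.6442 1.8140 0.0000
58.6522 47.1002 32.9653 15.9262 3.7220 0.0000 0.0000
63.6108 53.1673 40.3889 24.7535 7.6370 0.0000 0.0000 0.0000
68.0934 58.6522 47.1002 32.9653 15.6700 0.0000 0.0000 0.0000 0.0000

params: Δt=0.18750 u=1.10616 d=0.90403 q=0.50924 e^(-rΔt)=0.99309
t_8 payoffs: 68.0934 58.6522 47.1002 32.9653 15.6700 0.0000 0.0000 0.0000 0.0000
t_7: node(7,0) S=46.7092 payoff=63.6108 vs cont=62.8481 → 63.6108 [stop]  node(7,1) S=57.1527 payoff=53.1673 vs cont=52.4046 → 53.1673 [stop]  node(7,2) S=69.9311 payoff=40.3889 vs cont=39.6262 → 40.3889 [stop]  node(7,3) S=85.5665 payoff=24.7535 vs cont=23.9908 → 24.7535 [stop]  node(7,4) S=104.6978 payoff=5.6222 vs cont=7.6370 → 7.6370 [wait]  node(7,5) S=128.1065 payoff=0.0000 vs cont=0.0000 → 0.0000 [wait]  node(7,6) S=156.7490 payoff=0.0000 vs cont=0.0000 → 0.0000 [wait]  node(7,7) S=191.7955 payoff=0.0000 vs cont=0.0000 → 0.0000 [wait]  ⇒ S*(7)=85.5665
t_6: node(6,0) S=51.6678 payoff=58.6522 vs cont=57.8895 → 58.6522 [stop]  node(6,1) S=63.2198 payoff=47.1002 vs cont=46.3375 → 47.1002 [stop]  node(6,2) S=77.3547 payoff=32.9653 vs cont=32.2026 → 32.9653 [stop]  node(6,3) S=94.6500 payoff=15.6700 vs cont=15.9262 → 15.9262 [wait]  node(6,4) S=115.8122 payoff=0.0000 vs cont=3.7220 → 3.7220 [wait]  node(6,5) S=141.7059 payoff=0.0000 vs cont=0.0000 → 0.0000 [wait]  node(6,6) S=173.3890 payoff=0.0000 vs cont=0.0000 → 0.0000 [wait]  ⇒ S*(6)=77.3547
t_5: node(5,0) S=57.1527 payoff=53.1673 vs cont=52.4046 → 53.1673 [stop]  node(5,1) S=69.9311 payoff=40.3889 vs cont=39.6262 → 40.3889 [stop]  node(5,2) S=85.5665 payoff=24.7535 vs cont=24.1204 → 24.7535 [stop]  node(5,3) S=104.6978 payoff=5.6222 vs cont=9.6442 → 9.6442 [wait]  node(5,4) S=128.1065 payoff=0.0000 vs cont=1.8140 → 1.8140 [wait]  node(5,5) S=156.7490 payoff=0.0000 vs cont=0.0000 → 0.0000 [wait]  ⇒ S*(5)=85.5665
t_4: node(4,0) S=63.2198 payoff=47.1002 vs cont=46.3375 → 47.1002 [stop]  node(4,1) S=77.3547 payoff=32.9653 vs cont=32.2026 → 32.9653 [stop]  node(4,2) S=94.6500 payoff=15.6700 vs cont=16.9413 → 16.9413 [wait]  node(4,3) S=115.8122 payoff=0.0000 vs cont=5.6177 → 5.6177 [wait]  node(4,4) S=141.7059 payoff=0.0000 vs cont=0.8841 → 0.8841 [wait]  ⇒ S*(4)=77.3547
t_3: node(3,0) S=69.9311 payoff=40.3889 vs cont=39.6262 → 40.3889 [stop]  node(3,1) S=85.5665 payoff=24.7535 vs cont=24.6337 → 24.7535 [stop]  node(3,2) S=104.6978 payoff=5.6222 vs cont=11.0976 → 11.0976 [wait]  node(3,3) S=128.1065 payoff=0.0000 vs cont=3.1850 → 3.1850 [wait]  ⇒ S*(3)=85.5665
t_2: node(2,0) S=77.3547 payoff=32.9653 vs cont=32.2026 → 32.9653 [stop]  node(2,1) S=94.6500 payoff=15.6700 vs cont=17.6763 → 17.6763 [wait]  node(2,2) S=115.8122 payoff=0.0000 vs cont=7.0193 → 7.0193 [wait]  ⇒ S*(2)=77.3547
t_1: node(1,0) S=85.5665 payoff=24.7535 vs cont=25.0054 → 25.0054 [wait]  node(1,1) S=104.6978 payoff=5.6222 vs cont=12.1646 → 12.1646 [wait]  ⇒ S*(1)=-
t_0: node(0,0) S=94.6500 payoff=15.6700 vs cont=18.3387 → 18.3387 [wait]  ⇒ S*(0)=-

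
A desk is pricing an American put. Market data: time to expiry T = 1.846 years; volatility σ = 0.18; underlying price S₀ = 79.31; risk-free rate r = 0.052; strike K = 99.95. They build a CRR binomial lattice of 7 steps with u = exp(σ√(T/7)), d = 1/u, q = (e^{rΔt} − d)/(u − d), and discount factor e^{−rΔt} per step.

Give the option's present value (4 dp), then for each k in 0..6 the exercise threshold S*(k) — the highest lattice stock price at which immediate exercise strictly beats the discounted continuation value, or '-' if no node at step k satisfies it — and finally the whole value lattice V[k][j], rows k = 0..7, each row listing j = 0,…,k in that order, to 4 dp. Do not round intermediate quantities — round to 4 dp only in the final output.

Δt=0.26371  u=1.09684  d=0.91171  q=0.55149  discount=0.98638
step 7 (expiry): payoffs max(K−S,0) = 58.4242 49.9918 39.8471 27.6424 12.9594 0.0000 0.0000 0.0000
step 6: (k=6,j=0): S=45.5473, (K−S)⁺=54.4027, hold=53.0415 ⇒ V=54.4027 exercise | (k=6,j=1): S=54.7963, (K−S)⁺=45.1537, hold=43.7925 ⇒ V=45.1537 exercise | (k=6,j=2): S=65.9234, (K−S)⁺=34.0266, hold=32.6654 ⇒ V=34.0266 exercise | (k=6,j=3): S=79.3100, (K−S)⁺=20.6400, hold=19.2787 ⇒ V=20.6400 exercise | (k=6,j=4): S=95.4150, (K−S)⁺=4.5350, hold=5.7333 ⇒ V=5.7333 continue | (k=6,j=5): S=114.7903, (K−S)⁺=0.0000, hold=0.0000 ⇒ V=0.0000 continue | (k=6,j=6): S=138.1000, (K−S)⁺=0.0000, hold=0.0000 ⇒ V=0.0000 continue  boundary S*=79.3100
step 5: (k=5,j=0): S=49.9582, (K−S)⁺=49.9918, hold=48.6306 ⇒ V=49.9918 exercise | (k=5,j=1): S=60.1029, (K−S)⁺=39.8471, hold=38.4859 ⇒ V=39.8471 exercise | (k=5,j=2): S=72.3076, (K−S)⁺=27.6424, hold=26.2812 ⇒ V=27.6424 exercise | (k=5,j=3): S=86.9906, (K−S)⁺=12.9594, hold=12.2500 ⇒ V=12.9594 exercise | (k=5,j=4): S=104.6552, (K−S)⁺=0.0000, hold=2.5364 ⇒ V=2.5364 continue | (k=5,j=5): S=125.9068, (K−S)⁺=0.0000, hold=0.0000 ⇒ V=0.0000 continue  boundary S*=86.9906
step 4: (k=4,j=0): S=54.7963, (K−S)⁺=45.1537, hold=43.7925 ⇒ V=45.1537 exercise | (k=4,j=1): S=65.9234, (K−S)⁺=34.0266, hold=32.6654 ⇒ V=34.0266 exercise | (k=4,j=2): S=79.3100, (K−S)⁺=20.6400, hold=19.2787 ⇒ V=20.6400 exercise | (k=4,j=3): S=95.4150, (K−S)⁺=4.5350, hold=7.1130 ⇒ V=7.1130 continue | (k=4,j=4): S=114.7903, (K−S)⁺=0.0000, hold=1.1221 ⇒ V=1.1221 continue  boundary S*=79.3100
step 3: (k=3,j=0): S=60.1029, (K−S)⁺=39.8471, hold=38.4859 ⇒ V=39.8471 exercise | (k=3,j=1): S=72.3076, (K−S)⁺=27.6424, hold=26.2812 ⇒ V=27.6424 exercise | (k=3,j=2): S=86.9906, (K−S)⁺=12.9594, hold=13.0005 ⇒ V=13.0005 continue | (k=3,j=3): S=104.6552, (K−S)⁺=0.0000, hold=3.7572 ⇒ V=3.7572 continue  boundary S*=72.3076
step 2: (k=2,j=0): S=65.9234, (K−S)⁺=34.0266, hold=32.6654 ⇒ V=34.0266 exercise | (k=2,j=1): S=79.3100, (K−S)⁺=20.6400, hold=19.3011 ⇒ V=20.6400 exercise | (k=2,j=2): S=95.4150, (K−S)⁺=4.5350, hold=7.7953 ⇒ V=7.7953 continue  boundary S*=79.3100
step 1: (k=1,j=0): S=72.3076, (K−S)⁺=27.6424, hold=26.2812 ⇒ V=27.6424 exercise | (k=1,j=1): S=86.9906, (K−S)⁺=12.9594, hold=13.3717 ⇒ V=13.3717 continue  boundary S*=72.3076
step 0: (k=0,j=0): S=79.3100, (K−S)⁺=20.6400, hold=19.5030 ⇒ V=20.6400 exercise  boundary S*=79.3100

price = 20.6400
boundary = 79.3100 72.3076 79.3100 72.3076 79.3100 86.9906 79.3100
tree:
20.6400
27.6424 13.3717
34.0266 20.6400 7.7953
39.8471 27.6424 13.0005 3.7572
45.1537 34.0266 20.6400 7.1130 1.1221
49.9918 39.8471 27.6424 12.9594 2.5364 0.0000
54.4027 45.1537 34.0266 20.6400 5.7333 0.0000 0.0000
58.4242 49.9918 39.8471 27.6424 12.9594 0.0000 0.0000 0.0000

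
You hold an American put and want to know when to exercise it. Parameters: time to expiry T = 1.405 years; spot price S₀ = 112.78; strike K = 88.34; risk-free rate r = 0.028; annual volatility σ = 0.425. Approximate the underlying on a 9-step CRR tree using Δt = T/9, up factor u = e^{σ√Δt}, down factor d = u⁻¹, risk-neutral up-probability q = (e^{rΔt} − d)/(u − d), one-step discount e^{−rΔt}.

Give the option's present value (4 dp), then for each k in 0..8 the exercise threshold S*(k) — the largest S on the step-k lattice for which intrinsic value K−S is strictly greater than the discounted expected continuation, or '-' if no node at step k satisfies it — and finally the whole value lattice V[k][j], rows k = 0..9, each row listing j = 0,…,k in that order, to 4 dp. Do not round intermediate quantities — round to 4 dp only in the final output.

params: Δt=0.15611 u=1.18284 d=0.84542 q=0.47110 e^(-rΔt)=0.99564
t_9 payoffs: 63.4579 53.5270 39.6325 20.1925 0.0000 0.0000 0.0000 0.0000 0.0000 0.0000
t_8: node(8,0) S=29.4316 payoff=58.9084 vs cont=58.5231 → 58.9084 [stop]  node(8,1) S=41.1783 payoff=47.1617 vs cont=46.7764 → 47.1617 [stop]  node(8,2) S=57.6133 payoff=30.7267 vs cont=30.3414 → 30.7267 [stop]  node(8,3) S=80.6079 payoff=7.7321 vs cont=10.6332 → 10.6332 [wait]  node(8,4) S=112.7800 payoff=0.0000 vs cont=0.0000 → 0.0000 [wait]  node(8,5) S=157.7926 payoff=0.0000 vs cont=0.0000 → 0.0000 [wait]  node(8,6) S=220.7706 payoff=0.0000 vs cont=0.0000 → 0.0000 [wait]  node(8,7) S=308.8843 payoff=0.0000 vs cont=0.0000 → 0.0000 [wait]  node(8,8) S=432.1659 payoff=0.0000 vs cont=0.0000 → 0.0000 [wait]  ⇒ S*(8)=57.6133
t_7: node(7,0) S=34.8130 payoff=53.5270 vs cont=53.1417 → 53.5270 [stop]  node(7,1) S=48.7075 payoff=39.6325 vs cont=39.2472 → 39.6325 [stop]  node(7,2) S=68.1475 payoff=20.1925 vs cont=21.1679 → 21.1679 [wait]  node(7,3) S=95.3465 payoff=0.0000 vs cont=5.5994 → 5.5994 [wait]  node(7,4) S=133.4011 payoff=0.0000 vs cont=0.0000 → 0.0000 [wait]  node(7,5) S=186.6440 payoff=0.0000 vs cont=0.0000 → 0.0000 [wait]  node(7,6) S=261.1371 payoff=0.0000 vs cont=0.0000 → 0.0000 [wait]  node(7,7) S=365.3619 payoff=0.0000 vs cont=0.0000 → 0.0000 [wait]  ⇒ S*(7)=48.7075
t_6: node(6,0) S=41.1783 payoff=47.1617 vs cont=46.7764 → 47.1617 [stop]  node(6,1) S=57.6133 payoff=30.7267 vs cont=30.7989 → 30.7989 [wait]  node(6,2) S=80.6079 payoff=7.7321 vs cont=13.7732 → 13.7732 [wait]  node(6,3) S=112.7800 payoff=0.0000 vs cont=2.9486 → 2.9486 [wait]  node(6,4) S=157.7926 payoff=0.0000 vs cont=0.0000 → 0.0000 [wait]  node(6,5) S=220.7706 payoff=0.0000 vs cont=0.0000 → 0.0000 [wait]  node(6,6) S=308.8843 payoff=0.0000 vs cont=0.0000 → 0.0000 [wait]  ⇒ S*(6)=41.1783
t_5: node(5,0) S=48.7075 payoff=39.6325 vs cont=39.2811 → 39.6325 [stop]  node(5,1) S=68.1475 payoff=20.1925 vs cont=22.6787 → 22.6787 [wait]  node(5,2) S=95.3465 payoff=0.0000 vs cont=8.6359 → 8.6359 [wait]  node(5,3) S=133.4011 payoff=0.0000 vs cont=1.5527 → 1.5527 [wait]  node(5,4) S=186.6440 payoff=0.0000 vs cont=0.0000 → 0.0000 [wait]  node(5,5) S=261.1371 payoff=0.0000 vs cont=0.0000 → 0.0000 [wait]  ⇒ S*(5)=48.7075
t_4: node(4,0) S=57.6133 payoff=30.7267 vs cont=31.5076 → 31.5076 [wait]  node(4,1) S=80.6079 payoff=7.7321 vs cont=15.9931 → 15.9931 [wait]  node(4,2) S=112.7800 payoff=0.0000 vs cont=5.2759 → 5.2759 [wait]  node(4,3) S=157.7926 payoff=0.0000 vs cont=0.8176 → 0.8176 [wait]  node(4,4) S=220.7706 payoff=0.0000 vs cont=0.0000 → 0.0000 [wait]  ⇒ S*(4)=-
t_3: node(3,0) S=68.1475 payoff=20.1925 vs cont=24.0931 → 24.0931 [wait]  node(3,1) S=95.3465 payoff=0.0000 vs cont=10.8965 → 10.8965 [wait]  node(3,2) S=133.4011 payoff=0.0000 vs cont=3.1617 → 3.1617 [wait]  node(3,3) S=186.6440 payoff=0.0000 vs cont=0.4306 → 0.4306 [wait]  ⇒ S*(3)=-
t_2: node(2,0) S=80.6079 payoff=7.7321 vs cont=17.7982 → 17.7982 [wait]  node(2,1) S=112.7800 payoff=0.0000 vs cont=7.2210 → 7.2210 [wait]  node(2,2) S=157.7926 payoff=0.0000 vs cont=1.8669 → 1.8669 [wait]  ⇒ S*(2)=-
t_1: node(1,0) S=95.3465 payoff=0.0000 vs cont=12.7594 → 12.7594 [wait]  node(1,1) S=133.4011 payoff=0.0000 vs cont=4.6782 → 4.6782 [wait]  ⇒ S*(1)=-
t_0: node(0,0) S=112.7800 payoff=0.0000 vs cont=8.9133 → 8.9133 [wait]  ⇒ S*(0)=-

price = 8.9133
boundary = - - - - - 48.7075 41.1783 48.7075 57.6133
tree:
8.9133
12.7594 4.6782
17.7982 7.2210 1.8669
24.0931 10.8965 3.1617 0.4306
31.5076 15.9931 5.2759 0.8176 0.0000
39.6325 22.6787 8.6359 1.5527 0.0000 0.0000
47.1617 30.7989 13.7732 2.9486 0.0000 0.0000 0.0000
53.5270 39.6325 21.1679 5.5994 0.0000 0.0000 0.0000 0.0000
58.9084 47.1617 30.7267 10.6332 0.0000 0.0000 0.0000 0.0000 0.0000
63.4579 53.5270 39.6325 20.1925 0.0000 0.0000 0.0000 0.0000 0.0000 0.0000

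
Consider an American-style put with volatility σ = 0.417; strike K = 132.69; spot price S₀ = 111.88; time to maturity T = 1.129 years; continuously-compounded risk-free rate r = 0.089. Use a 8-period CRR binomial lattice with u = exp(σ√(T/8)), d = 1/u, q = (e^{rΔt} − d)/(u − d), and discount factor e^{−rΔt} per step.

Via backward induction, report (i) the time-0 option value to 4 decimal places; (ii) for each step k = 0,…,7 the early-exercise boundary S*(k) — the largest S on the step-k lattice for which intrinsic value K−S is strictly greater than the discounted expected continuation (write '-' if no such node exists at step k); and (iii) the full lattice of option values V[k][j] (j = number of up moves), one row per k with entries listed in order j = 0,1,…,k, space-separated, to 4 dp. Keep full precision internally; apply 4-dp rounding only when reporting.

price = 27.8728
boundary = - - 81.7872 69.9282 81.7872 95.6575 81.7872 95.6575
tree:
27.8728
38.2494 18.2446
50.9028 26.6161 10.3699
62.7618 37.5323 16.4189 4.6088
72.9013 50.9028 25.1670 8.1231 1.2261
81.5706 62.7618 37.0325 13.9881 2.4886 0.0000
88.9829 72.9013 50.9028 23.3185 5.0513 0.0000 0.0000
95.3204 81.5706 62.7618 37.0325 10.2526 0.0000 0.0000 0.0000
100.7390 88.9829 72.9013 50.9028 20.8100 0.0000 0.0000 0.0000 0.0000

params: Δt=0.14113 u=1.16959 d=0.85500 q=0.50109 e^(-rΔt)=0.98752
t_8 payoffs: 100.7390 88.9829 72.9013 50.9028 20.8100 0.0000 0.0000 0.0000 0.0000
t_7: node(7,0) S=37.3696 payoff=95.3204 vs cont=93.6642 → 95.3204 [stop]  node(7,1) S=51.1194 payoff=81.5706 vs cont=79.9145 → 81.5706 [stop]  node(7,2) S=69.9282 payoff=62.7618 vs cont=61.1056 → 62.7618 [stop]  node(7,3) S=95.6575 payoff=37.0325 vs cont=35.3763 → 37.0325 [stop]  node(7,4) S=130.8537 payoff=1.8363 vs cont=10.2526 → 10.2526 [wait]  node(7,5) S=178.9999 payoff=0.0000 vs cont=0.0000 → 0.0000 [wait]  node(7,6) S=244.8610 payoff=0.0000 vs cont=0.0000 → 0.0000 [wait]  node(7,7) S=334.9550 payoff=0.0000 vs cont=0.0000 → 0.0000 [wait]  ⇒ S*(7)=95.6575
t_6: node(6,0) S=43.7071 payoff=88.9829 vs cont=87.3267 → 88.9829 [stop]  node(6,1) S=59.7887 payoff=72.9013 vs cont=71.2452 → 72.9013 [stop]  node(6,2) S=81.7872 payoff=50.9028 vs cont=49.2466 → 50.9028 [stop]  node(6,3) S=111.8800 payoff=20.8100 vs cont=23.3185 → 23.3185 [wait]  node(6,4) S=153.0451 payoff=0.0000 vs cont=5.0513 → 5.0513 [wait]  node(6,5) S=209.3564 payoff=0.0000 vs cont=0.0000 → 0.0000 [wait]  node(6,6) S=286.3868 payoff=0.0000 vs cont=0.0000 → 0.0000 [wait]  ⇒ S*(6)=81.7872
t_5: node(5,0) S=51.1194 payoff=81.5706 vs cont=79.9145 → 81.5706 [stop]  node(5,1) S=69.9282 payoff=62.7618 vs cont=61.1056 → 62.7618 [stop]  node(5,2) S=95.6575 payoff=37.0325 vs cont=36.6176 → 37.0325 [stop]  node(5,3) S=130.8537 payoff=1.8363 vs cont=13.9881 → 13.9881 [wait]  node(5,4) S=178.9999 payoff=0.0000 vs cont=2.4886 → 2.4886 [wait]  node(5,5) S=244.8610 payoff=0.0000 vs cont=0.0000 → 0.0000 [wait]  ⇒ S*(5)=95.6575
t_4: node(4,0) S=59.7887 payoff=72.9013 vs cont=71.2452 → 72.9013 [stop]  node(4,1) S=81.7872 payoff=50.9028 vs cont=49.2466 → 50.9028 [stop]  node(4,2) S=111.8800 payoff=20.8100 vs cont=25.1670 → 25.1670 [wait]  node(4,3) S=153.0451 payoff=0.0000 vs cont=8.1231 → 8.1231 [wait]  node(4,4) S=209.3564 payoff=0.0000 vs cont=1.2261 → 1.2261 [wait]  ⇒ S*(4)=81.7872
t_3: node(3,0) S=69.9282 payoff=62.7618 vs cont=61.1056 → 62.7618 [stop]  node(3,1) S=95.6575 payoff=37.0325 vs cont=37.5323 → 37.5323 [wait]  node(3,2) S=130.8537 payoff=1.8363 vs cont=16.4189 → 16.4189 [wait]  node(3,3) S=178.9999 payoff=0.0000 vs cont=4.6088 → 4.6088 [wait]  ⇒ S*(3)=69.9282
t_2: node(2,0) S=81.7872 payoff=50.9028 vs cont=49.4939 → 50.9028 [stop]  node(2,1) S=111.8800 payoff=20.8100 vs cont=26.6161 → 26.6161 [wait]  node(2,2) S=153.0451 payoff=0.0000 vs cont=10.3699 → 10.3699 [wait]  ⇒ S*(2)=81.7872
t_1: node(1,0) S=95.6575 payoff=37.0325 vs cont=38.2494 → 38.2494 [wait]  node(1,1) S=130.8537 payoff=1.8363 vs cont=18.2446 → 18.2446 [wait]  ⇒ S*(1)=-
t_0: node(0,0) S=111.8800 payoff=20.8100 vs cont=27.8728 → 27.8728 [wait]  ⇒ S*(0)=-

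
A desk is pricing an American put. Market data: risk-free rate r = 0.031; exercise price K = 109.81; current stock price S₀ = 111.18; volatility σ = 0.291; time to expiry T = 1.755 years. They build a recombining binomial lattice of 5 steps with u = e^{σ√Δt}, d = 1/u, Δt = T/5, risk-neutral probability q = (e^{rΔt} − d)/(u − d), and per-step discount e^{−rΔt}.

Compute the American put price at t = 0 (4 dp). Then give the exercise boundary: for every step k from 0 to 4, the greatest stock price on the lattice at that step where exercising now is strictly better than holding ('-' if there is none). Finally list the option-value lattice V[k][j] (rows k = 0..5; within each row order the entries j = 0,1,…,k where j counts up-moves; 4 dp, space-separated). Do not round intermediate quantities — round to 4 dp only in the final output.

price = 14.4106
boundary = - - - 66.2834 78.7551
tree:
14.4106
21.7331 7.0684
31.5307 11.9641 2.1021
43.5266 19.6800 4.1553 0.0000
54.0233 31.0549 8.2139 0.0000 0.0000
62.8577 43.5266 16.2365 0.0000 0.0000 0.0000

Δt=0.35100  u=1.18816  d=0.84164  q=0.48858  discount=0.98918
step 5 (expiry): payoffs max(K−S,0) = 62.8577 43.5266 16.2365 0.0000 0.0000 0.0000
step 4: (k=4,j=0): S=55.7867, (K−S)⁺=54.0233, hold=52.8349 ⇒ V=54.0233 exercise | (k=4,j=1): S=78.7551, (K−S)⁺=31.0549, hold=29.8665 ⇒ V=31.0549 exercise | (k=4,j=2): S=111.1800, (K−S)⁺=0.0000, hold=8.2139 ⇒ V=8.2139 continue | (k=4,j=3): S=156.9548, (K−S)⁺=0.0000, hold=0.0000 ⇒ V=0.0000 continue | (k=4,j=4): S=221.5759, (K−S)⁺=0.0000, hold=0.0000 ⇒ V=0.0000 continue  boundary S*=78.7551
step 3: (k=3,j=0): S=66.2834, (K−S)⁺=43.5266, hold=42.3382 ⇒ V=43.5266 exercise | (k=3,j=1): S=93.5735, (K−S)⁺=16.2365, hold=19.6800 ⇒ V=19.6800 continue | (k=3,j=2): S=132.0993, (K−S)⁺=0.0000, hold=4.1553 ⇒ V=4.1553 continue | (k=3,j=3): S=186.4870, (K−S)⁺=0.0000, hold=0.0000 ⇒ V=0.0000 continue  boundary S*=66.2834
step 2: (k=2,j=0): S=78.7551, (K−S)⁺=31.0549, hold=31.5307 ⇒ V=31.5307 continue | (k=2,j=1): S=111.1800, (K−S)⁺=0.0000, hold=11.9641 ⇒ V=11.9641 continue | (k=2,j=2): S=156.9548, (K−S)⁺=0.0000, hold=2.1021 ⇒ V=2.1021 continue  boundary S*=-
step 1: (k=1,j=0): S=93.5735, (K−S)⁺=16.2365, hold=21.7331 ⇒ V=21.7331 continue | (k=1,j=1): S=132.0993, (K−S)⁺=0.0000, hold=7.0684 ⇒ V=7.0684 continue  boundary S*=-
step 0: (k=0,j=0): S=111.1800, (K−S)⁺=0.0000, hold=14.4106 ⇒ V=14.4106 continue  boundary S*=-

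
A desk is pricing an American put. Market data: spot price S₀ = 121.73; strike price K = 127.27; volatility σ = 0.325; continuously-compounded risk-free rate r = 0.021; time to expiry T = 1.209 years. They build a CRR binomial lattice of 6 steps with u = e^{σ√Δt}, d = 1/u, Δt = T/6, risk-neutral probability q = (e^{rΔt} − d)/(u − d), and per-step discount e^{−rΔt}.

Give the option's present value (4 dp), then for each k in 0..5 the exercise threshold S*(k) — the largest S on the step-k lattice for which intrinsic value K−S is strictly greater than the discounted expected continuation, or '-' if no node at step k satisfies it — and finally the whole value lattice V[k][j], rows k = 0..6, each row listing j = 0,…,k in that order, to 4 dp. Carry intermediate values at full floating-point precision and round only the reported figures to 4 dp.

params: Δt=0.20150 u=1.15707 d=0.86425 q=0.47807 e^(-rΔt)=0.99578
t_6 payoffs: 76.5422 59.3554 36.3456 5.5400 0.0000 0.0000 0.0000
t_5: node(5,0) S=58.6955 payoff=68.5745 vs cont=68.0371 → 68.5745 [stop]  node(5,1) S=78.5818 payoff=48.6882 vs cont=48.1508 → 48.6882 [stop]  node(5,2) S=105.2057 payoff=22.0643 vs cont=21.5269 → 22.0643 [stop]  node(5,3) S=140.8498 payoff=0.0000 vs cont=2.8793 → 2.8793 [wait]  node(5,4) S=188.5703 payoff=0.0000 vs cont=0.0000 → 0.0000 [wait]  node(5,5) S=252.4587 payoff=0.0000 vs cont=0.0000 → 0.0000 [wait]  ⇒ S*(5)=105.2057
t_4: node(4,0) S=67.9146 payoff=59.3554 vs cont=58.8179 → 59.3554 [stop]  node(4,1) S=90.9244 payoff=36.3456 vs cont=35.8082 → 36.3456 [stop]  node(4,2) S=121.7300 payoff=5.5400 vs cont=12.8380 → 12.8380 [wait]  node(4,3) S=162.9726 payoff=0.0000 vs cont=1.4964 → 1.4964 [wait]  node(4,4) S=218.1885 payoff=0.0000 vs cont=0.0000 → 0.0000 [wait]  ⇒ S*(4)=90.9244
t_3: node(3,0) S=78.5818 payoff=48.6882 vs cont=48.1508 → 48.6882 [stop]  node(3,1) S=105.2057 payoff=22.0643 vs cont=25.0012 → 25.0012 [wait]  node(3,2) S=140.8498 payoff=0.0000 vs cont=7.3846 → 7.3846 [wait]  node(3,3) S=188.5703 payoff=0.0000 vs cont=0.7777 → 0.7777 [wait]  ⇒ S*(3)=78.5818
t_2: node(2,0) S=90.9244 payoff=36.3456 vs cont=37.2063 → 37.2063 [wait]  node(2,1) S=121.7300 payoff=5.5400 vs cont=16.5091 → 16.5091 [wait]  node(2,2) S=162.9726 payoff=0.0000 vs cont=4.2082 → 4.2082 [wait]  ⇒ S*(2)=-
t_1: node(1,0) S=105.2057 payoff=22.0643 vs cont=27.1962 → 27.1962 [wait]  node(1,1) S=140.8498 payoff=0.0000 vs cont=10.5835 → 10.5835 [wait]  ⇒ S*(1)=-
t_0: node(0,0) S=121.7300 payoff=5.5400 vs cont=19.1728 → 19.1728 [wait]  ⇒ S*(0)=-

price = 19.1728
boundary = - - - 78.5818 90.9244 105.2057
tree:
19.1728
27.1962 10.5835
37.2063 16.5091 4.2082
48.6882 25.0012 7.3846 0.7777
59.3554 36.3456 12.8380 1.4964 0.0000
68.5745 48.6882 22.0643 2.8793 0.0000 0.0000
76.5422 59.3554 36.3456 5.5400 0.0000 0.0000 0.0000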